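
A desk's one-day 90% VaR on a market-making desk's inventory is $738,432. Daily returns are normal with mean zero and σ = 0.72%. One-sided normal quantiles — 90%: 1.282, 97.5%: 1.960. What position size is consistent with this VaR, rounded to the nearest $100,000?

$80,000,000

VaR as a fraction of value: z·σ = 1.282 × 0.72% = 0.92304%.
Position = $738,432 / 0.0092304 = $80,000,000.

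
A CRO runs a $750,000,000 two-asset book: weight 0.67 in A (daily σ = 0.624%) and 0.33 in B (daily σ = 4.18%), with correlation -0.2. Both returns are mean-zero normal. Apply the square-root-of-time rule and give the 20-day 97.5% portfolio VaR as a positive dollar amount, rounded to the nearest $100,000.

$89,300,000

σ_p = √(0.67²·0.624² + 0.33²·4.18² + 2·-0.2·0.67·0.33·0.624·4.18) = 1.359%.
σ_{20d} = 1.359% × √20 = 6.078%.
z(97.5%) = 1.960.
VaR = 1.960 × 6.078% = 11.913%; on $750,000,000 that is $89,347,500.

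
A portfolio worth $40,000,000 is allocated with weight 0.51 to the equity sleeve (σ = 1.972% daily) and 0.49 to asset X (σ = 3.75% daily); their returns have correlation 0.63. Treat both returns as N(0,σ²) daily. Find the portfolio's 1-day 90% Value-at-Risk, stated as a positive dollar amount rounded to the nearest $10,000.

σ_p² = 0.51²·1.972² + 0.49²·3.75² + 2·0.63·0.51·0.49·1.972·3.75 = 6.7164 (%²).
σ_p = √6.7164 = 2.592%.
At 90%, z = 1.282.
VaR = 1.282 × 2.592% = 3.323%; on $40,000,000 that is $1,329,200.

$1,330,000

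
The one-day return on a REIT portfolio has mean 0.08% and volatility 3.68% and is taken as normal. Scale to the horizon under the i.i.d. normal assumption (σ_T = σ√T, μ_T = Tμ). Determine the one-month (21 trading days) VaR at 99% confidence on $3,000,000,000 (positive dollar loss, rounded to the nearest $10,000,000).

$1,130,000,000

At 99%, z = 2.326.
σ_{21d} = 3.68% × √21 = 16.864%; μ_{21d} = 21 × 0.08% = 1.680%.
VaR = −(1.680%) + 2.326 × 16.864% = 37.546%.
On $3,000,000,000: 0.37546 × $3,000,000,000 = $1,126,380,000.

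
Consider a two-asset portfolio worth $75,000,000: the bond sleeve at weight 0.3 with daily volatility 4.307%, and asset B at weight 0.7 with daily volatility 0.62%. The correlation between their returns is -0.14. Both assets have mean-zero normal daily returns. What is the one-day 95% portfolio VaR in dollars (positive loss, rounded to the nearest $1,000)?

σ_p² = 0.3²·4.307² + 0.7²·0.62² + 2·-0.14·0.3·0.7·4.307·0.62 = 1.7009 (%²).
σ_p = √1.7009 = 1.304%.
At 95%, z = 1.645.
VaR = 1.645 × 1.304% = 2.145%; on $75,000,000 that is $1,608,750.

$1,609,000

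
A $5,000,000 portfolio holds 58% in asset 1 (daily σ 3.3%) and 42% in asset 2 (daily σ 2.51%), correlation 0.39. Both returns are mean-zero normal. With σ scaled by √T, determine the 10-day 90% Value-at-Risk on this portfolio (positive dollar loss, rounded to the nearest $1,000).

$511,000

σ_p = √(0.58²·3.3² + 0.42²·2.51² + 2·0.39·0.58·0.42·3.3·2.51) = 2.520%.
σ_{10d} = 2.520% × √10 = 7.969%.
z(90%) = 1.282.
VaR = 1.282 × 7.969% = 10.216%; on $5,000,000 that is $510,800.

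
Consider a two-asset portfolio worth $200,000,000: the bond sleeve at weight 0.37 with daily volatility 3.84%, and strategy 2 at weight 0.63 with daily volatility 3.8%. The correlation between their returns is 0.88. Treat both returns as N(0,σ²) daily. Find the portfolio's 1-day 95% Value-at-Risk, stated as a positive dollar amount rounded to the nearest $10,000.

σ_p² = 0.37²·3.84² + 0.63²·3.8² + 2·0.88·0.37·0.63·3.84·3.8 = 13.7364 (%²).
σ_p = √13.7364 = 3.706%.
At 95%, z = 1.645.
VaR = 1.645 × 3.706% = 6.096%; on $200,000,000 that is $12,192,000.

$12,190,000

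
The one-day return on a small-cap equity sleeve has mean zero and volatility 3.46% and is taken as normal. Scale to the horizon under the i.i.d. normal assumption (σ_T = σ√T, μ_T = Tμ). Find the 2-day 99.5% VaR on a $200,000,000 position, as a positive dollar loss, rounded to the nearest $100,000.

At 99.5%, z = 2.576.
σ_{2d} = 3.46% × √2 = 4.893%.
VaR = 2.576 × 4.893% = 12.604%.
On $200,000,000: 0.12604 × $200,000,000 = $25,208,000.

$25,200,000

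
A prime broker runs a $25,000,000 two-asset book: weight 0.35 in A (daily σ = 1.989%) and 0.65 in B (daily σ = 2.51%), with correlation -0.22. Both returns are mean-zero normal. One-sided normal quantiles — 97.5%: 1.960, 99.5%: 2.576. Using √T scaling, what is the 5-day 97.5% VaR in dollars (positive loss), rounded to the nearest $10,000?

$1,780,000

σ_p = √(0.35²·1.989² + 0.65²·2.51² + 2·-0.22·0.35·0.65·1.989·2.51) = 1.627%.
σ_{5d} = 1.627% × √5 = 3.638%.
VaR = 1.960 × 3.638% = 7.130%; on $25,000,000 that is $1,782,500.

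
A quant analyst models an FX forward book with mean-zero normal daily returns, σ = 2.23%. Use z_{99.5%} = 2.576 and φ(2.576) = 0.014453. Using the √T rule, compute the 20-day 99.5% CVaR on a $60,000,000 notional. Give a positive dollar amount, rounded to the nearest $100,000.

σ_{20d} = 2.23% × √20 = 9.973%.
ES multiplier = φ(z)/(1−α) = 0.014453/0.005 = 2.891.
ES = 9.973% × 2.891 = 28.832%; on $60,000,000: $17,299,200.

$17,300,000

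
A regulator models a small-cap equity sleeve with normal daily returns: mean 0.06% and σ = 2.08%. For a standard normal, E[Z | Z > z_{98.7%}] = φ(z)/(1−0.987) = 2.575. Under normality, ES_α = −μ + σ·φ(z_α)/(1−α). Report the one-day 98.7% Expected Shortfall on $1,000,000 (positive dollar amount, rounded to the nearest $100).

ES = −(0.06%) + 2.08% × 2.575 = 5.296%.
On $1,000,000: 0.05296 × $1,000,000 = $52,960.

$53,000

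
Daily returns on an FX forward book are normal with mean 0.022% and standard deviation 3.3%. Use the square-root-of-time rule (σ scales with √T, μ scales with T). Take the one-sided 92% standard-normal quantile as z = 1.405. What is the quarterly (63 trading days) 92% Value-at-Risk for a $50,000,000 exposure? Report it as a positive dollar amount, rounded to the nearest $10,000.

σ_{63d} = 3.3% × √63 = 26.193%; μ_{63d} = 63 × 0.022% = 1.386%.
VaR = −(1.386%) + 1.405 × 26.193% = 35.415%.
On $50,000,000: 0.35415 × $50,000,000 = $17,707,500.

$17,710,000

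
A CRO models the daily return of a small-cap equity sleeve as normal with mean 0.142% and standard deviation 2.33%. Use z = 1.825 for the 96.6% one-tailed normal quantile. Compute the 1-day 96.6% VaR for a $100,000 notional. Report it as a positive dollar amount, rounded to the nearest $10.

VaR = −μ + z·σ = −(0.142%) + 1.825 × 2.33% = 4.110%.
On $100,000: 0.04110 × $100,000 = $4,110.

$4,110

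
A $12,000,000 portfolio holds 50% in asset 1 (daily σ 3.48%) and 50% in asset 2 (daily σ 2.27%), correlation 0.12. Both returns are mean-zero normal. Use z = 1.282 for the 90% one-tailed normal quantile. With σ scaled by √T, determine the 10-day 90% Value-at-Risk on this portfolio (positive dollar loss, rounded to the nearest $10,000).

$1,060,000

σ_p = √(0.5²·3.48² + 0.5²·2.27² + 2·0.12·0.5·0.5·3.48·2.27) = 2.189%.
σ_{10d} = 2.189% × √10 = 6.922%.
VaR = 1.282 × 6.922% = 8.874%; on $12,000,000 that is $1,064,880.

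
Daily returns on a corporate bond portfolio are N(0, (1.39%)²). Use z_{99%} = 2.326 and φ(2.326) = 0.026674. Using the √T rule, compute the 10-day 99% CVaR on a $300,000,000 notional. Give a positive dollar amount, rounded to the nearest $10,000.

$35,170,000

σ_{10d} = 1.39% × √10 = 4.396%.
ES multiplier = φ(z)/(1−α) = 0.026674/0.01 = 2.667.
ES = 4.396% × 2.667 = 11.724%; on $300,000,000: $35,172,000.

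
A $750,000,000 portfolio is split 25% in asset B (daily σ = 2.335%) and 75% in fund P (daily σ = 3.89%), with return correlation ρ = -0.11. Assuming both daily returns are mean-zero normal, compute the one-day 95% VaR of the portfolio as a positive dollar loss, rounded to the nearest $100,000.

$35,900,000

σ_p² = 0.25²·2.335² + 0.75²·3.89² + 2·-0.11·0.25·0.75·2.335·3.89 = 8.4779 (%²).
σ_p = √8.4779 = 2.912%.
At 95%, z = 1.645.
VaR = 1.645 × 2.912% = 4.790%; on $750,000,000 that is $35,925,000.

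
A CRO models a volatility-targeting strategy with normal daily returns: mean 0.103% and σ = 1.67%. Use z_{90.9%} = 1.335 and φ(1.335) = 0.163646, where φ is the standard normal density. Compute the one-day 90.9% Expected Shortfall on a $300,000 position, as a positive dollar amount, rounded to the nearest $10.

$8,700

Tail multiplier: φ(z)/(1−α) = 0.163646 / 0.091 = 1.798.
ES = −(0.103%) + 1.67% × 1.798 = 2.900%.
On $300,000: 0.02900 × $300,000 = $8,700.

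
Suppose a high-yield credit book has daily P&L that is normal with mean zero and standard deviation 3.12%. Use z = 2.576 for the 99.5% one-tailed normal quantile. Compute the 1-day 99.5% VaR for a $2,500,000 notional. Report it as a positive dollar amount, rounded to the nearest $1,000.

VaR = z·σ = 2.576 × 3.12% = 8.037%.
On $2,500,000: 0.08037 × $2,500,000 = $200,925.

$201,000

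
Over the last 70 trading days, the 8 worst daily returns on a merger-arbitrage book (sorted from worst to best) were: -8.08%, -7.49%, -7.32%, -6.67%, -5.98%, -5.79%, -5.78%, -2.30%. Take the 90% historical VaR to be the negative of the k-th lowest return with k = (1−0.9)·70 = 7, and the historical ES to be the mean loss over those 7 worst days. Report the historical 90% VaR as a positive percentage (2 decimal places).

k = 7; the 7th lowest return is -5.78%, so VaR = 5.78%.

5.78%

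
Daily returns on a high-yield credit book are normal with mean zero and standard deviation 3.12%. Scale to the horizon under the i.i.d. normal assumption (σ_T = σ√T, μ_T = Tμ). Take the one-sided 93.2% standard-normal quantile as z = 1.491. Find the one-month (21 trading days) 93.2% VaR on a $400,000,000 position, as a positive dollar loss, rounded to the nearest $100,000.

σ_{21d} = 3.12% × √21 = 14.298%.
VaR = 1.491 × 14.298% = 21.318%.
On $400,000,000: 0.21318 × $400,000,000 = $85,272,000.

$85,300,000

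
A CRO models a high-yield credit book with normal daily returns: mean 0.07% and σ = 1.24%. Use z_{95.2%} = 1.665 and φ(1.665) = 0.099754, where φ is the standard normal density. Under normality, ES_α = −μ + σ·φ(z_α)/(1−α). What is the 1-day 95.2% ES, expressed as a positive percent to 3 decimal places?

2.507%

Tail multiplier: φ(z)/(1−α) = 0.099754 / 0.048 = 2.078.
ES = −(0.07%) + 1.24% × 2.078 = 2.507%.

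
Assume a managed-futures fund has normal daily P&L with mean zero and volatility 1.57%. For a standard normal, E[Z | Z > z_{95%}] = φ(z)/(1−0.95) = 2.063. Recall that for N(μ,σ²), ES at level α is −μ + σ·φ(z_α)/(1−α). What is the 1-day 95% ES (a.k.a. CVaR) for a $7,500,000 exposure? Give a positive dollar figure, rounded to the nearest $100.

$242,900

ES = 1.57% × 2.063 = 3.239%.
On $7,500,000: 0.03239 × $7,500,000 = $242,925.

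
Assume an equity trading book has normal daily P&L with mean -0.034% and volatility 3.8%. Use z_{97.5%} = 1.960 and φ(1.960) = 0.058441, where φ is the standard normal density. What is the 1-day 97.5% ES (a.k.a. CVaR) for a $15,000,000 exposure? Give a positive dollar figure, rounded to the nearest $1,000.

Tail multiplier: φ(z)/(1−α) = 0.058441 / 0.025 = 2.338.
ES = −(-0.034%) + 3.8% × 2.338 = 8.918%.
On $15,000,000: 0.08918 × $15,000,000 = $1,337,700.

$1,338,000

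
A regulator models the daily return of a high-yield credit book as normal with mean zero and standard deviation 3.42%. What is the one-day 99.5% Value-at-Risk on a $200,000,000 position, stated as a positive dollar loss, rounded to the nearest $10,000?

$17,620,000

At 99.5% one-sided, z = 2.576.
VaR = z·σ = 2.576 × 3.42% = 8.810%.
On $200,000,000: 0.08810 × $200,000,000 = $17,620,000.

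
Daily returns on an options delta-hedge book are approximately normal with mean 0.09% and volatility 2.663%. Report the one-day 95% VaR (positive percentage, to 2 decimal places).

4.29%

At 95% one-sided, z = 1.645.
VaR = −μ + z·σ = −(0.09%) + 1.645 × 2.663% = 4.291%.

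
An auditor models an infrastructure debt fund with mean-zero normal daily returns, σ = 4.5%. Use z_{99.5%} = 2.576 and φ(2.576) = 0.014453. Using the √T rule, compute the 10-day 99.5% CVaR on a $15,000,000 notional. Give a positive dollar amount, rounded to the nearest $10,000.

σ_{10d} = 4.5% × √10 = 14.230%.
ES multiplier = φ(z)/(1−α) = 0.014453/0.005 = 2.891.
ES = 14.230% × 2.891 = 41.139%; on $15,000,000: $6,170,850.

$6,170,000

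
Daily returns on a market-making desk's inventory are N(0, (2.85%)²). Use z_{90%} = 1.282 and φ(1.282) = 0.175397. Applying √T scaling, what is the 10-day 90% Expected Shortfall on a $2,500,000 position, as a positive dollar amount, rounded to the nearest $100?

σ_{10d} = 2.85% × √10 = 9.012%.
ES multiplier = φ(z)/(1−α) = 0.175397/0.1 = 1.754.
ES = 9.012% × 1.754 = 15.807%; on $2,500,000: $395,175.

$395,200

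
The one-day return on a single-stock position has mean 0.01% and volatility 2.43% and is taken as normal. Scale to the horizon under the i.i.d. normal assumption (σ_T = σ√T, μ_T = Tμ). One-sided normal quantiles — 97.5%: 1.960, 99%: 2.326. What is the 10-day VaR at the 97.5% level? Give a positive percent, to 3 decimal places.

σ_{10d} = 2.43% × √10 = 7.684%; μ_{10d} = 10 × 0.01% = 0.100%.
VaR = −(0.100%) + 1.960 × 7.684% = 14.961%.

14.961%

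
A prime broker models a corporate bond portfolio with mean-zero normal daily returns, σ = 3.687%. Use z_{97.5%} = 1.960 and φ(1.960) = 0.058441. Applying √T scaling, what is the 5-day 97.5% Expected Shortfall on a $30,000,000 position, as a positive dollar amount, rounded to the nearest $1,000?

$5,782,000

σ_{5d} = 3.687% × √5 = 8.244%.
ES multiplier = φ(z)/(1−α) = 0.058441/0.025 = 2.338.
ES = 8.244% × 2.338 = 19.274%; on $30,000,000: $5,782,200.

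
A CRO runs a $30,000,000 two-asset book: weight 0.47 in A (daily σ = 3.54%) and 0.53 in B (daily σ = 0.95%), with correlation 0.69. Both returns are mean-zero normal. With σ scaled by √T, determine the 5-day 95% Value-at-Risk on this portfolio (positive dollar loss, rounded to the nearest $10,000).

$2,260,000

σ_p = √(0.47²·3.54² + 0.53²·0.95² + 2·0.69·0.47·0.53·3.54·0.95) = 2.044%.
σ_{5d} = 2.044% × √5 = 4.571%.
z(95%) = 1.645.
VaR = 1.645 × 4.571% = 7.519%; on $30,000,000 that is $2,255,700.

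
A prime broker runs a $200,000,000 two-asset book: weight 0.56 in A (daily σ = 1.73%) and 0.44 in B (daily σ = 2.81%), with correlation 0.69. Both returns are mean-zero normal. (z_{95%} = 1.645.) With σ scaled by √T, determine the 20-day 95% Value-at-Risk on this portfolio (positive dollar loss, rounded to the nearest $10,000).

σ_p = √(0.56²·1.73² + 0.44²·2.81² + 2·0.69·0.56·0.44·1.73·2.81) = 2.030%.
σ_{20d} = 2.030% × √20 = 9.078%.
VaR = 1.645 × 9.078% = 14.933%; on $200,000,000 that is $29,866,000.

$29,870,000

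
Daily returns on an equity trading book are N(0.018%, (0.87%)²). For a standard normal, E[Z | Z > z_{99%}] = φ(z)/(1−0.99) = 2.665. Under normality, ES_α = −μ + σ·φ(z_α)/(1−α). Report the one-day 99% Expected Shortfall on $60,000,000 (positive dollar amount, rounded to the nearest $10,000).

ES = −(0.018%) + 0.87% × 2.665 = 2.301%.
On $60,000,000: 0.02301 × $60,000,000 = $1,380,600.

$1,380,000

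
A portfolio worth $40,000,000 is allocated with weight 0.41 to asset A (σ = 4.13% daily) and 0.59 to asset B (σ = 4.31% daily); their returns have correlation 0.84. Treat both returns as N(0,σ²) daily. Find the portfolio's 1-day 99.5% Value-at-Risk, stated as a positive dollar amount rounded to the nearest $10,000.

$4,190,000

σ_p² = 0.41²·4.13² + 0.59²·4.31² + 2·0.84·0.41·0.59·4.13·4.31 = 16.5675 (%²).
σ_p = √16.5675 = 4.070%.
At 99.5%, z = 2.576.
VaR = 2.576 × 4.070% = 10.484%; on $40,000,000 that is $4,193,600.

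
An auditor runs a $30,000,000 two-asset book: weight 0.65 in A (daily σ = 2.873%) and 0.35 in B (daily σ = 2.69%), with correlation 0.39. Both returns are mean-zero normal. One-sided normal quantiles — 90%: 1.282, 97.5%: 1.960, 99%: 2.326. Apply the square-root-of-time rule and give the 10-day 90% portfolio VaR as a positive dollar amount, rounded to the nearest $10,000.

σ_p = √(0.65²·2.873² + 0.35²·2.69² + 2·0.39·0.65·0.35·2.873·2.69) = 2.397%.
σ_{10d} = 2.397% × √10 = 7.580%.
VaR = 1.282 × 7.580% = 9.718%; on $30,000,000 that is $2,915,400.

$2,920,000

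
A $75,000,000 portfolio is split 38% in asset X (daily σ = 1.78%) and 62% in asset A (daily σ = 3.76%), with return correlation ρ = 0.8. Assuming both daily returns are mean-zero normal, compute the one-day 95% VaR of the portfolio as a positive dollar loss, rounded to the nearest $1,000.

$3,579,000

σ_p² = 0.38²·1.78² + 0.62²·3.76² + 2·0.8·0.38·0.62·1.78·3.76 = 8.4149 (%²).
σ_p = √8.4149 = 2.901%.
At 95%, z = 1.645.
VaR = 1.645 × 2.901% = 4.772%; on $75,000,000 that is $3,579,000.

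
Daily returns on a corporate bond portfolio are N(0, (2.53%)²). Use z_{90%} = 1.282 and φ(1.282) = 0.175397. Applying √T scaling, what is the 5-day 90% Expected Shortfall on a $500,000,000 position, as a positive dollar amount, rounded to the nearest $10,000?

$49,610,000

σ_{5d} = 2.53% × √5 = 5.657%.
ES multiplier = φ(z)/(1−α) = 0.175397/0.1 = 1.754.
ES = 5.657% × 1.754 = 9.922%; on $500,000,000: $49,610,000.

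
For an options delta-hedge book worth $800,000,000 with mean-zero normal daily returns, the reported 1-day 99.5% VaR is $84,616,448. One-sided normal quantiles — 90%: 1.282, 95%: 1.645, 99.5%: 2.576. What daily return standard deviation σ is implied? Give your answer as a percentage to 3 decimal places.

VaR as a fraction: $84,616,448 / $800,000,000 = 10.577%.
σ = VaR / z = 10.577% / 2.576 = 4.106%.

4.106%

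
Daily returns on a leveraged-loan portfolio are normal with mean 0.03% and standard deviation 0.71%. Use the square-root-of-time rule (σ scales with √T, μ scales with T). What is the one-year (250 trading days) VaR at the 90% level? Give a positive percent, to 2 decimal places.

At 90%, z = 1.282.
σ_{250d} = 0.71% × √250 = 11.226%; μ_{250d} = 250 × 0.03% = 7.500%.
VaR = −(7.500%) + 1.282 × 11.226% = 6.892%.

6.89%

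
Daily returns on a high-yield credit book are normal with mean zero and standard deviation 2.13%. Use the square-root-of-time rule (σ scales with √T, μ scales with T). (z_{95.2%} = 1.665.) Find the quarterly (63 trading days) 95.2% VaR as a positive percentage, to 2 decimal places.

28.15%

σ_{63d} = 2.13% × √63 = 16.906%.
VaR = 1.665 × 16.906% = 28.148%.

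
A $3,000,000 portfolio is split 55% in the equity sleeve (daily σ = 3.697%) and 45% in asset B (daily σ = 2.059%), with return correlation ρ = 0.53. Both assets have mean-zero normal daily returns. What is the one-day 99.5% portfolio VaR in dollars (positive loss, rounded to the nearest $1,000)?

$204,000

σ_p² = 0.55²·3.697² + 0.45²·2.059² + 2·0.53·0.55·0.45·3.697·2.059 = 6.9900 (%²).
σ_p = √6.9900 = 2.644%.
At 99.5%, z = 2.576.
VaR = 2.576 × 2.644% = 6.811%; on $3,000,000 that is $204,330.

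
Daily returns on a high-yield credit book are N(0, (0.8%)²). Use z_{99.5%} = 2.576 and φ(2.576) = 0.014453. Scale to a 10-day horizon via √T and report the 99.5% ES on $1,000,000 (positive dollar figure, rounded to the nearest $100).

σ_{10d} = 0.8% × √10 = 2.530%.
ES multiplier = φ(z)/(1−α) = 0.014453/0.005 = 2.891.
ES = 2.530% × 2.891 = 7.314%; on $1,000,000: $73,140.

$73,100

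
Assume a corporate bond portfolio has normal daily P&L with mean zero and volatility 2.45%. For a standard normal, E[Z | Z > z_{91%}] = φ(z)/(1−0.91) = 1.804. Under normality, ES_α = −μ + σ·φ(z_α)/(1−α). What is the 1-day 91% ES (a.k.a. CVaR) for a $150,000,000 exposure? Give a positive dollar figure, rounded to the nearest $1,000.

$6,630,000

ES = 2.45% × 1.804 = 4.420%.
On $150,000,000: 0.04420 × $150,000,000 = $6,630,000.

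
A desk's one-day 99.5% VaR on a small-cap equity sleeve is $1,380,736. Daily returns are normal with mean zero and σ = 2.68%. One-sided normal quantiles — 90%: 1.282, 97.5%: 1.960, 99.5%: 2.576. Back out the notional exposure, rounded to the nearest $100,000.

$20,000,000

VaR as a fraction of value: z·σ = 2.576 × 2.68% = 6.90368%.
Position = $1,380,736 / 0.0690368 = $20,000,000.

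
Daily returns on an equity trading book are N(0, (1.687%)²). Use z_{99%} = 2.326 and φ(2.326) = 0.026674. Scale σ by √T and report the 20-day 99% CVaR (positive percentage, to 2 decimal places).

20.12%

σ_{20d} = 1.687% × √20 = 7.544%.
ES multiplier = φ(z)/(1−α) = 0.026674/0.01 = 2.667.
ES = 7.544% × 2.667 = 20.120%.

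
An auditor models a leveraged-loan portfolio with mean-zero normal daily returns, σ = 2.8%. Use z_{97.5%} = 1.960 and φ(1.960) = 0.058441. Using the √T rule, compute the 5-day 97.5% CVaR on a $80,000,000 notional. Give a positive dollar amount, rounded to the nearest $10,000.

$11,710,000

σ_{5d} = 2.8% × √5 = 6.261%.
ES multiplier = φ(z)/(1−α) = 0.058441/0.025 = 2.338.
ES = 6.261% × 2.338 = 14.638%; on $80,000,000: $11,710,400.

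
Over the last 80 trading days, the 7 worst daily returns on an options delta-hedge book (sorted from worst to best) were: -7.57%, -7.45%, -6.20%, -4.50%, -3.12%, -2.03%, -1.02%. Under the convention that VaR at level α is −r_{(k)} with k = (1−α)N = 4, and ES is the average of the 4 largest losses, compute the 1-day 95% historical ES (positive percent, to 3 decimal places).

The 4 worst returns sum to -25.72%.
ES = −(-25.72%) / 4 = 6.43% ≈ 6.430%.

6.430%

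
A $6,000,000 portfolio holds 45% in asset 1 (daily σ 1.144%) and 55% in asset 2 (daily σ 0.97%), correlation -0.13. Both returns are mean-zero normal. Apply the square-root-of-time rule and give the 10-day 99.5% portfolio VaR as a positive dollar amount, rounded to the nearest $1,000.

$338,000

σ_p = √(0.45²·1.144² + 0.55²·0.97² + 2·-0.13·0.45·0.55·1.144·0.97) = 0.692%.
σ_{10d} = 0.692% × √10 = 2.188%.
z(99.5%) = 2.576.
VaR = 2.576 × 2.188% = 5.636%; on $6,000,000 that is $338,160.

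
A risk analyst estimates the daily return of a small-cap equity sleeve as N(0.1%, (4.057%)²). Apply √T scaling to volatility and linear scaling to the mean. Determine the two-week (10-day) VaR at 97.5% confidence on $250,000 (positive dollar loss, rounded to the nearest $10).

$60,360

At 97.5%, z = 1.960.
σ_{10d} = 4.057% × √10 = 12.829%; μ_{10d} = 10 × 0.1% = 1.000%.
VaR = −(1.000%) + 1.960 × 12.829% = 24.145%.
On $250,000: 0.24145 × $250,000 = $60,362.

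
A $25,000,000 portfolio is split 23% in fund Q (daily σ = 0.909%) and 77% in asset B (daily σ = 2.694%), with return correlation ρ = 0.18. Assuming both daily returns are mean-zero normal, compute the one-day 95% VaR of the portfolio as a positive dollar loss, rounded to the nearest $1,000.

σ_p² = 0.23²·0.909² + 0.77²·2.694² + 2·0.18·0.23·0.77·0.909·2.694 = 4.5029 (%²).
σ_p = √4.5029 = 2.122%.
At 95%, z = 1.645.
VaR = 1.645 × 2.122% = 3.491%; on $25,000,000 that is $872,750.

$873,000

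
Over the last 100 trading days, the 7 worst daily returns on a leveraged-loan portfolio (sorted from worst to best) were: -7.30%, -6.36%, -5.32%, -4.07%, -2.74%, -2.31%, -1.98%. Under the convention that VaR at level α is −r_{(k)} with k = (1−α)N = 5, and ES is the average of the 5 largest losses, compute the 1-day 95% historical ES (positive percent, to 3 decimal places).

5.158%

The 5 worst returns sum to -25.79%.
ES = −(-25.79%) / 5 = 5.158%.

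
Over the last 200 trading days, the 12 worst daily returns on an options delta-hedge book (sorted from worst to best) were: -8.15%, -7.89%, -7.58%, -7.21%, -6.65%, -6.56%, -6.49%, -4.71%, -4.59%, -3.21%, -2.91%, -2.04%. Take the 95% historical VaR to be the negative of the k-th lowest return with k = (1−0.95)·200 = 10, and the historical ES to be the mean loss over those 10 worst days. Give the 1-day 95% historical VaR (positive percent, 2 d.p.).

3.21%

k = 10; the 10th lowest return is -3.21%, so VaR = 3.21%.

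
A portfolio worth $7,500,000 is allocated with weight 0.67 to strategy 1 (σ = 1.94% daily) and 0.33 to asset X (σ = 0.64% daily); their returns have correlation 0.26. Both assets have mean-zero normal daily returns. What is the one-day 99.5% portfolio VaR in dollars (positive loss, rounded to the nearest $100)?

$264,700

σ_p² = 0.67²·1.94² + 0.33²·0.64² + 2·0.26·0.67·0.33·1.94·0.64 = 1.8768 (%²).
σ_p = √1.8768 = 1.370%.
At 99.5%, z = 2.576.
VaR = 2.576 × 1.370% = 3.529%; on $7,500,000 that is $264,675.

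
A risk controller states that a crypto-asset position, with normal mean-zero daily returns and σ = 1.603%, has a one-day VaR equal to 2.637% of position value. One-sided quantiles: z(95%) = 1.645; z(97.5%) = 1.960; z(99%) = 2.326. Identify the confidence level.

95%

Implied z = VaR/σ = 2.637 / 1.603 = 1.645.
This matches z(95%) = 1.645.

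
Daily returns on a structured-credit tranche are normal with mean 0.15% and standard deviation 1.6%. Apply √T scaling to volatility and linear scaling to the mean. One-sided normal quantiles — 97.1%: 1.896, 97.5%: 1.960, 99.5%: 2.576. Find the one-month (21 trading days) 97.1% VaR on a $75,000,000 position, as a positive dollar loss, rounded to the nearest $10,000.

σ_{21d} = 1.6% × √21 = 7.332%; μ_{21d} = 21 × 0.15% = 3.150%.
VaR = −(3.150%) + 1.896 × 7.332% = 10.751%.
On $75,000,000: 0.10751 × $75,000,000 = $8,063,250.

$8,060,000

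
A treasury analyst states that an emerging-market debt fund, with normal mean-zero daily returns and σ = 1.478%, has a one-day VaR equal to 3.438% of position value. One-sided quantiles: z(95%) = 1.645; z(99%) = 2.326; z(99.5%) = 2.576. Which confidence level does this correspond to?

99%

Implied z = VaR/σ = 3.438 / 1.478 = 2.326.
This matches z(99%) = 2.326.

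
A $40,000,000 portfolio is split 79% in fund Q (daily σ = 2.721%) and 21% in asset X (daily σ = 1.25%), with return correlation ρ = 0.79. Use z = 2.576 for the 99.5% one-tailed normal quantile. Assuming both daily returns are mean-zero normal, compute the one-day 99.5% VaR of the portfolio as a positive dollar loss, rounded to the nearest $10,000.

$2,430,000

σ_p² = 0.79²·2.721² + 0.21²·1.25² + 2·0.79·0.79·0.21·2.721·1.25 = 5.5812 (%²).
σ_p = √5.5812 = 2.362%.
VaR = 2.576 × 2.362% = 6.085%; on $40,000,000 that is $2,434,000.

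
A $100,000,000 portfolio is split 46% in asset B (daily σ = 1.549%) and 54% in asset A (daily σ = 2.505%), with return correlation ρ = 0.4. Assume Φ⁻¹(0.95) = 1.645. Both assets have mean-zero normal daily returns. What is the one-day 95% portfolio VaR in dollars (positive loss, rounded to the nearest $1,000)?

σ_p² = 0.46²·1.549² + 0.54²·2.505² + 2·0.4·0.46·0.54·1.549·2.505 = 3.1086 (%²).
σ_p = √3.1086 = 1.763%.
VaR = 1.645 × 1.763% = 2.900%; on $100,000,000 that is $2,900,000.

$2,900,000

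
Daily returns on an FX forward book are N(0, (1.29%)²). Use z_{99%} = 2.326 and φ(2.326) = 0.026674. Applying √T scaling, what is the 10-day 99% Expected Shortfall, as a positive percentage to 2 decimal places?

10.88%

σ_{10d} = 1.29% × √10 = 4.079%.
ES multiplier = φ(z)/(1−α) = 0.026674/0.01 = 2.667.
ES = 4.079% × 2.667 = 10.879%.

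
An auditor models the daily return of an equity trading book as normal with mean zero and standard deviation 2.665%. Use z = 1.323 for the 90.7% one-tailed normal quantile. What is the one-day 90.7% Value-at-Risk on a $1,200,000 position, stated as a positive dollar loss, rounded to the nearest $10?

$42,310

VaR = z·σ = 1.323 × 2.665% = 3.526%.
On $1,200,000: 0.03526 × $1,200,000 = $42,312.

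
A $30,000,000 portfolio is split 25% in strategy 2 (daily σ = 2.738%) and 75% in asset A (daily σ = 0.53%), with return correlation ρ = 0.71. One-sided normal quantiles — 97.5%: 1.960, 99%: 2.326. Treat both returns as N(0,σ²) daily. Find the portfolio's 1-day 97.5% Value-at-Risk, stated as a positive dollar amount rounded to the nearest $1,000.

σ_p² = 0.25²·2.738² + 0.75²·0.53² + 2·0.71·0.25·0.75·2.738·0.53 = 1.0129 (%²).
σ_p = √1.0129 = 1.006%.
VaR = 1.960 × 1.006% = 1.972%; on $30,000,000 that is $591,600.

$592,000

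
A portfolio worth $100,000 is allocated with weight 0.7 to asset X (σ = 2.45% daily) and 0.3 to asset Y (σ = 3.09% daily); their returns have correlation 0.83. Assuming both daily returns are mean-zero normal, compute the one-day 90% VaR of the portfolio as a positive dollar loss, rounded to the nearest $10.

$3,250

σ_p² = 0.7²·2.45² + 0.3²·3.09² + 2·0.83·0.7·0.3·2.45·3.09 = 6.4396 (%²).
σ_p = √6.4396 = 2.538%.
At 90%, z = 1.282.
VaR = 1.282 × 2.538% = 3.254%; on $100,000 that is $3,254.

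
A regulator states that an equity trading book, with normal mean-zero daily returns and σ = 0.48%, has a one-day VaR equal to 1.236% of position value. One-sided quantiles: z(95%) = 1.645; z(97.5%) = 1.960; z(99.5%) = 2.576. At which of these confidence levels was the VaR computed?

99.5%

Implied z = VaR/σ = 1.236 / 0.48 = 2.575.
This matches z(99.5%) = 2.576.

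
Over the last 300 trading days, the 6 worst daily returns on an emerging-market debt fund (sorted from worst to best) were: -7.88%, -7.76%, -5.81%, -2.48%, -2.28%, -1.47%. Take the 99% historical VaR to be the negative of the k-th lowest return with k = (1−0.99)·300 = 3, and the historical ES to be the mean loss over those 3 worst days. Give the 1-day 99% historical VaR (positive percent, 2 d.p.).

k = 3; the 3rd lowest return is -5.81%, so VaR = 5.81%.

5.81%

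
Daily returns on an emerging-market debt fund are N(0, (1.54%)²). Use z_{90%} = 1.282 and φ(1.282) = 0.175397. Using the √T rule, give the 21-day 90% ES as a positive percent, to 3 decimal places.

σ_{21d} = 1.54% × √21 = 7.057%.
ES multiplier = φ(z)/(1−α) = 0.175397/0.1 = 1.754.
ES = 7.057% × 1.754 = 12.378%.

12.378%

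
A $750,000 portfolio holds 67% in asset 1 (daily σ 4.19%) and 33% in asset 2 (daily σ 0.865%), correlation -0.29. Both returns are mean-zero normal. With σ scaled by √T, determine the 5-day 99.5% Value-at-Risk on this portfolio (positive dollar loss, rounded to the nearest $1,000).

σ_p = √(0.67²·4.19² + 0.33²·0.865² + 2·-0.29·0.67·0.33·4.19·0.865) = 2.738%.
σ_{5d} = 2.738% × √5 = 6.122%.
z(99.5%) = 2.576.
VaR = 2.576 × 6.122% = 15.770%; on $750,000 that is $118,275.

$118,000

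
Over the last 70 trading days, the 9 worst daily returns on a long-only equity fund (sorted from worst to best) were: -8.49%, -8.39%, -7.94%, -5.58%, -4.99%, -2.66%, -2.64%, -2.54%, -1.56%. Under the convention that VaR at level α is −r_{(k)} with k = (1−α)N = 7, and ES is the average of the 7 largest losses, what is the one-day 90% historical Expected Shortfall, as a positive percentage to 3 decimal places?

5.813%

The 7 worst returns sum to -40.69%.
ES = −(-40.69%) / 7 = 5.8128…% ≈ 5.813%.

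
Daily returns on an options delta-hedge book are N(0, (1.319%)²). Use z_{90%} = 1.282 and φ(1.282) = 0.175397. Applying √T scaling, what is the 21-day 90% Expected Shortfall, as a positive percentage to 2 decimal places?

σ_{21d} = 1.319% × √21 = 6.044%.
ES multiplier = φ(z)/(1−α) = 0.175397/0.1 = 1.754.
ES = 6.044% × 1.754 = 10.601%.

10.60%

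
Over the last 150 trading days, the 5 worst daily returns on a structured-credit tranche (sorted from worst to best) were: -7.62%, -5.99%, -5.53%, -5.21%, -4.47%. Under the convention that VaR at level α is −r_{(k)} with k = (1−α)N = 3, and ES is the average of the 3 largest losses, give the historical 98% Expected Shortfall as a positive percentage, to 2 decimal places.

The 3 worst returns sum to -19.14%.
ES = −(-19.14%) / 3 = 6.38%.

6.38%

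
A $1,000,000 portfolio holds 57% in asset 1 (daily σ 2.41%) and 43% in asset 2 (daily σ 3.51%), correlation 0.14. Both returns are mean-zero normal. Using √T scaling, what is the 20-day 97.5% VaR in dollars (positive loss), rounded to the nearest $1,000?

$191,000

σ_p = √(0.57²·2.41² + 0.43²·3.51² + 2·0.14·0.57·0.43·2.41·3.51) = 2.178%.
σ_{20d} = 2.178% × √20 = 9.740%.
z(97.5%) = 1.960.
VaR = 1.960 × 9.740% = 19.090%; on $1,000,000 that is $190,900.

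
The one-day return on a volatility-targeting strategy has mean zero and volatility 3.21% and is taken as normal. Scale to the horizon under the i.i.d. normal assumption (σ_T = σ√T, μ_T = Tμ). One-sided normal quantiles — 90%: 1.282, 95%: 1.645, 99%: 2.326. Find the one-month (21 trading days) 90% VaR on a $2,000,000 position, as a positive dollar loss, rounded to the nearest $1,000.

σ_{21d} = 3.21% × √21 = 14.710%.
VaR = 1.282 × 14.710% = 18.858%.
On $2,000,000: 0.18858 × $2,000,000 = $377,160.

$377,000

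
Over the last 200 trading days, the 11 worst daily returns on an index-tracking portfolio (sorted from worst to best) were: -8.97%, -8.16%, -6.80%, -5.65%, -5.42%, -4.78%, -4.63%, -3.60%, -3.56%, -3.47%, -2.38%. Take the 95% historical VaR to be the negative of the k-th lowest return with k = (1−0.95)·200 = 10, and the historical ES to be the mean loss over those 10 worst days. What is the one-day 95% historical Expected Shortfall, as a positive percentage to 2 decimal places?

The 10 worst returns sum to -55.04%.
ES = −(-55.04%) / 10 = 5.504% ≈ 5.50%.

5.50%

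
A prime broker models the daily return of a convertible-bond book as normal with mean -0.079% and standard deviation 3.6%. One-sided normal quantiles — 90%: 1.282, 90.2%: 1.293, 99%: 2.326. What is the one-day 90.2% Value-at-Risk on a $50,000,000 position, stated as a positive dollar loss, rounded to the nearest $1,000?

VaR = −μ + z·σ = −(-0.079%) + 1.293 × 3.6% = 4.734%.
On $50,000,000: 0.04734 × $50,000,000 = $2,367,000.

$2,367,000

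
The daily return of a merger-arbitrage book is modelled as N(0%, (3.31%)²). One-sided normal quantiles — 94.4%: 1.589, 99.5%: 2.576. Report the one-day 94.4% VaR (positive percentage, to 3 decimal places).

VaR = z·σ = 1.589 × 3.31% = 5.260%.

5.260%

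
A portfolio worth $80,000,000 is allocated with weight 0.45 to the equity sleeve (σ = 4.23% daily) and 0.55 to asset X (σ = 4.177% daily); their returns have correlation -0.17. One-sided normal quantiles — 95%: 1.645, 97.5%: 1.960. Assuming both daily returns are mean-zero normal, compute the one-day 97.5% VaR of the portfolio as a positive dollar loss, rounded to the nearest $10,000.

$4,270,000

σ_p² = 0.45²·4.23² + 0.55²·4.177² + 2·-0.17·0.45·0.55·4.23·4.177 = 7.4143 (%²).
σ_p = √7.4143 = 2.723%.
VaR = 1.960 × 2.723% = 5.337%; on $80,000,000 that is $4,269,600.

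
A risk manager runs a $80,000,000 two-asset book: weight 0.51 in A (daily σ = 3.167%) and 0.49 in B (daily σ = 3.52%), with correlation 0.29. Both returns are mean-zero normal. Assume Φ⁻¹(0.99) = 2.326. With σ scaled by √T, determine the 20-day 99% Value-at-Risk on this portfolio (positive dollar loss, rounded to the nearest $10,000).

σ_p = √(0.51²·3.167² + 0.49²·3.52² + 2·0.29·0.51·0.49·3.167·3.52) = 2.683%.
σ_{20d} = 2.683% × √20 = 11.999%.
VaR = 2.326 × 11.999% = 27.910%; on $80,000,000 that is $22,328,000.

$22,330,000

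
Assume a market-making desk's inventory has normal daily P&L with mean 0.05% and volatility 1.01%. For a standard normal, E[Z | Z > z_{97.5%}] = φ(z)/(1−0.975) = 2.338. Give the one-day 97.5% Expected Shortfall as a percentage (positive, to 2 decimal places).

2.31%

ES = −(0.05%) + 1.01% × 2.338 = 2.311%.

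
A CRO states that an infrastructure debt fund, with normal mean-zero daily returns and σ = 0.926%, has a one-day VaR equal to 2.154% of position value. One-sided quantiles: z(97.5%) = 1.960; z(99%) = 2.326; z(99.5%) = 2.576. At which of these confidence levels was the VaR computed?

Implied z = VaR/σ = 2.154 / 0.926 = 2.326.
This matches z(99%) = 2.326.

99%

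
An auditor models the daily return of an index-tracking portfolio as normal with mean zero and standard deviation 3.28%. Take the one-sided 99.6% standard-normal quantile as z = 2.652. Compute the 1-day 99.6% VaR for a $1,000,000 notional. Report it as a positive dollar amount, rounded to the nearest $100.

VaR = z·σ = 2.652 × 3.28% = 8.699%.
On $1,000,000: 0.08699 × $1,000,000 = $86,990.

$87,000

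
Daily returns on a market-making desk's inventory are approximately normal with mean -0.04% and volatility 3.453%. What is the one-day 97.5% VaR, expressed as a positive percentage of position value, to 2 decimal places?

At 97.5% one-sided, z = 1.960.
VaR = −μ + z·σ = −(-0.04%) + 1.960 × 3.453% = 6.808%.

6.81%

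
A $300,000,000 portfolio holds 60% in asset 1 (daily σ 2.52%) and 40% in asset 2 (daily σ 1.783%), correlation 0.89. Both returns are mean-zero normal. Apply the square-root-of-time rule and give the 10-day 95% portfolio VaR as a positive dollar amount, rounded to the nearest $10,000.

σ_p = √(0.6²·2.52² + 0.4²·1.783² + 2·0.89·0.6·0.4·2.52·1.783) = 2.171%.
σ_{10d} = 2.171% × √10 = 6.865%.
z(95%) = 1.645.
VaR = 1.645 × 6.865% = 11.293%; on $300,000,000 that is $33,879,000.

$33,880,000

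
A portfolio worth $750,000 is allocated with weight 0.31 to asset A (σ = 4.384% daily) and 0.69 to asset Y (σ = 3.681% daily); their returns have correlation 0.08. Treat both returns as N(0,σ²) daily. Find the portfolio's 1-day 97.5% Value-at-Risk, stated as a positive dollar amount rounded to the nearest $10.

σ_p² = 0.31²·4.384² + 0.69²·3.681² + 2·0.08·0.31·0.69·4.384·3.681 = 8.8503 (%²).
σ_p = √8.8503 = 2.975%.
At 97.5%, z = 1.960.
VaR = 1.960 × 2.975% = 5.831%; on $750,000 that is $43,732.

$43,730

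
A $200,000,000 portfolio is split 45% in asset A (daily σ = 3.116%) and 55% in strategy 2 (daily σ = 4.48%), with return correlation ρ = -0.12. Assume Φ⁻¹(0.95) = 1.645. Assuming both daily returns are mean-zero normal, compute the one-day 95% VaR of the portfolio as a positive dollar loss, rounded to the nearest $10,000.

$8,830,000

σ_p² = 0.45²·3.116² + 0.55²·4.48² + 2·-0.12·0.45·0.55·3.116·4.48 = 7.2083 (%²).
σ_p = √7.2083 = 2.685%.
VaR = 1.645 × 2.685% = 4.417%; on $200,000,000 that is $8,834,000.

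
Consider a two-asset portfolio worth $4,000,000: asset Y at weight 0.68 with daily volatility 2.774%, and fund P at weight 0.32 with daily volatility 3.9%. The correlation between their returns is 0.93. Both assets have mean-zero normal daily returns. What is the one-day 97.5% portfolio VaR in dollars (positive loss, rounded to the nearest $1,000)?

σ_p² = 0.68²·2.774² + 0.32²·3.9² + 2·0.93·0.68·0.32·2.774·3.9 = 9.4944 (%²).
σ_p = √9.4944 = 3.081%.
At 97.5%, z = 1.960.
VaR = 1.960 × 3.081% = 6.039%; on $4,000,000 that is $241,560.

$242,000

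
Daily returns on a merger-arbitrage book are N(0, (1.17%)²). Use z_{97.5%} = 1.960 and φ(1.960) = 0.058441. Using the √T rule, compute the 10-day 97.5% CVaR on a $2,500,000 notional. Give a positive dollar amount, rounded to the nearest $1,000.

$216,000

σ_{10d} = 1.17% × √10 = 3.700%.
ES multiplier = φ(z)/(1−α) = 0.058441/0.025 = 2.338.
ES = 3.700% × 2.338 = 8.651%; on $2,500,000: $216,275.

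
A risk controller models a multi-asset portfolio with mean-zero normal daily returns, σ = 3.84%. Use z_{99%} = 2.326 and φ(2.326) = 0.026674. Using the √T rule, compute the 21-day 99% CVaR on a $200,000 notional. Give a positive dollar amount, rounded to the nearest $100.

$93,900

σ_{21d} = 3.84% × √21 = 17.597%.
ES multiplier = φ(z)/(1−α) = 0.026674/0.01 = 2.667.
ES = 17.597% × 2.667 = 46.931%; on $200,000: $93,862.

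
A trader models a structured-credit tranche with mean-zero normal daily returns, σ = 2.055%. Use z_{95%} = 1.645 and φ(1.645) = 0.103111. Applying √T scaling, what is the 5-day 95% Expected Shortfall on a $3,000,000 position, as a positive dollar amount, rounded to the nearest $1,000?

σ_{5d} = 2.055% × √5 = 4.595%.
ES multiplier = φ(z)/(1−α) = 0.103111/0.05 = 2.062.
ES = 4.595% × 2.062 = 9.475%; on $3,000,000: $284,250.

$284,000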